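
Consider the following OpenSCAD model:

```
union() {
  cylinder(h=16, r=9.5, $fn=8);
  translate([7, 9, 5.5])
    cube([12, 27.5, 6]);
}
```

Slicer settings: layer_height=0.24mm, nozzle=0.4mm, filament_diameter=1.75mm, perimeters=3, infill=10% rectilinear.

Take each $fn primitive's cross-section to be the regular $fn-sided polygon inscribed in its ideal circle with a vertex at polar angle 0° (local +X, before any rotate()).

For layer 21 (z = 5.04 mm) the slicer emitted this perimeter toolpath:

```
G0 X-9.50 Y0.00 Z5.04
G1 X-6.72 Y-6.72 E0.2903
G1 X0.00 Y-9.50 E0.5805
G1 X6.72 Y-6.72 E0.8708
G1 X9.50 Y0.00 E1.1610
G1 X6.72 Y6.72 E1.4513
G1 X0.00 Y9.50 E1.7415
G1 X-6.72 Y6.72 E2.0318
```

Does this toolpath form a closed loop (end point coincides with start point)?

no

Start point (G0): (-9.50, 0.00). End point (last G1): the path does not return to the start — open.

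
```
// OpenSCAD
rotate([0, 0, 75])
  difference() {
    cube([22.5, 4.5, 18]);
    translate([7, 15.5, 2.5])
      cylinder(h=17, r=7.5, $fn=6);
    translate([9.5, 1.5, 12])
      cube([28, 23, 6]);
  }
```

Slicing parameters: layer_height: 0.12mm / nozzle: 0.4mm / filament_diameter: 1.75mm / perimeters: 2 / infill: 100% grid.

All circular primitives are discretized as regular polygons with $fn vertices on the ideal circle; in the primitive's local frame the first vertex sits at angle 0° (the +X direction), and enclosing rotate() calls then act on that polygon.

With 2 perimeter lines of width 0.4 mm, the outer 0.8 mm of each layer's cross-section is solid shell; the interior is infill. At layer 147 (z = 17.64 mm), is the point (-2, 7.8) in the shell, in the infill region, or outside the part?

shell

At z = 17.64 mm: the cube is present — its section is the full 22.5×4.5 rectangle; the r=7.5 cylinder at (7, 15.5) contributes a regular 6-gon of circumradius 7.5; the cube at (9.5, 1.5) (footprint 28×23) is included at this height; Subtracting the remaining from the first: starting from the 22.5×4.5 cube, the r=7.5 cylinder at (7, 15.5) misses the remaining region (no effect); the 28×23 cube at (9.5, 1.5) partially overlaps it — only the 39.00 mm² overlap (of its 644.00 mm²) is removed, clipping the outline — 1 connected region; (whole slice rotated 75° about Z — lengths, areas and connectivity unchanged). Overall, the cross-section is a single solid region. Undo the 75° rotation: the query point maps to (7.017, 3.951) in the un-rotated model frame. The nearest boundary edge runs (0.00, 4.50)→(9.50, 4.50); distance from the point to it = 0.55 mm. The point is inside the cross-section, 0.55 mm from the nearest boundary — within the 0.8 mm shell band (2 × 0.4).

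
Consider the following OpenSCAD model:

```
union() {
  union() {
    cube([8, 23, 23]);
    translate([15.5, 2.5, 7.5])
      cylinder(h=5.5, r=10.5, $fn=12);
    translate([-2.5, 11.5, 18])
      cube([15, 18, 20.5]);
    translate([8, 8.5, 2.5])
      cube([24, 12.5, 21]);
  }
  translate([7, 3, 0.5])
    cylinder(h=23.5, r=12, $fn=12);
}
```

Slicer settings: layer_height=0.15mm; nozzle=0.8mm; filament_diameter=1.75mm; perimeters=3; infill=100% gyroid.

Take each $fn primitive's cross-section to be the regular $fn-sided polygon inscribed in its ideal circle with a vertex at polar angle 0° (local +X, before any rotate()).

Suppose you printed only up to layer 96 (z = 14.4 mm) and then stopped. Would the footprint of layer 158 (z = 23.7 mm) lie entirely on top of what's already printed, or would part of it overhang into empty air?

Compare the two slices. At z = 14.4: the cube is present — its section is the full 8×23 rectangle (area 184.00 mm²); the cylinder at (15.5, 2.5) does not reach this height (z outside [7.5, 13]); the cube at (-2.5, 11.5) is absent (z outside [18, 38.5]); the cube at (8, 8.5) is present — its section is the full 24×12.5 rectangle (area 300.00 mm²); Merging all regions: the 2 present regions share edge segments without overlapping in area, so areas simply add but the touching pieces fuse into one outline (the shared edge portions become interior and drop out of the boundary) — area = 484.00 mm²; the r=12 cylinder at (7, 3) gives a regular 12-gon of circumradius 12 (constant along its height) (area = (12/2)·12.000²·sin(360°/12) = 432.00 mm²); Merging all regions: the regions partially overlap — summed areas 916.00 mm² minus the doubly-counted overlap 152.62 mm² gives 763.38 mm² — area = 763.38 mm². At z = 23.7: the cube is absent (z outside [0, 23]); the cylinder at (15.5, 2.5) does not reach this height (z outside [7.5, 13]); the cube at (-2.5, 11.5) is present — its section is the full 15×18 rectangle (area 270.00 mm²); the cube at (8, 8.5) is not intersected at this z (z outside [2.5, 23.5]); Taking the union: only the 15×18 cube at (-2.5, 11.5) is present, so the union is just that shape — area = 270.00 mm²; the r=12 cylinder at (7, 3) contributes a regular 12-gon of circumradius 12 (area = (12/2)·12.000²·sin(360°/12) = 432.00 mm²); Merging all regions: the regions partially overlap — summed areas 702.00 mm² minus the doubly-counted overlap 33.16 mm² gives 668.84 mm² — area = 668.84 mm². Checking containment: at z = 23.7 the cross-section extends beyond the z = 14.4 cross-section by about 134.85 mm².

part overhangs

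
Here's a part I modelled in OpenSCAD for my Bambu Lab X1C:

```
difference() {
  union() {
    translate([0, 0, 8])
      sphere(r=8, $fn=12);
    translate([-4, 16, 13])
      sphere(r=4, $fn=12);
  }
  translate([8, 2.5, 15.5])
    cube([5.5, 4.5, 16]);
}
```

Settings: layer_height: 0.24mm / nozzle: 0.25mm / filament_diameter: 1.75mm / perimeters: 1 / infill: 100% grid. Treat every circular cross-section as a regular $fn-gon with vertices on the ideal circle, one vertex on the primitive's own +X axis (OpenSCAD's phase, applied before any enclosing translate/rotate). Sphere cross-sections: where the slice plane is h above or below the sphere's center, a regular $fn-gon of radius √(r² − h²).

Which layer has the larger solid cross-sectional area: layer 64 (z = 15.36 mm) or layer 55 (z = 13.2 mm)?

layer 55 (z = 13.2 mm)

Layer 64 (z = 15.36): the r=8 sphere slices to a regular 12-gon of circumradius 3.135 (√(r²−h²) with h=7.36 from center) (area = (12/2)·3.135²·sin(360°/12) = 29.49 mm²); the r=4 sphere at (-4, 16) contributes a regular 12-gon of circumradius √(4²−2.36²) = 3.230 (area = (12/2)·3.230²·sin(360°/12) = 31.29 mm²); Merging all regions: the 2 present regions are separate (no shared area or edge), so areas and boundary lengths simply add and each stays a separate island — area = 60.78 mm²; the cube at (8, 2.5) does not reach this height (z outside [15.5, 31.5]); After the difference (first − rest): none of the subtracted shapes is present at this height, so the result so far is unchanged — area = 60.78 mm². So its area = 60.78 mm². Layer 55 (z = 13.2): the r=8 sphere slices to a regular 12-gon of circumradius 6.079 (√(r²−h²) with h=5.2 from center) (area = (12/2)·6.079²·sin(360°/12) = 110.88 mm²); the r=4 sphere at (-4, 16) slices to a regular 12-gon of circumradius 3.995 (√(r²−h²) with h=0.2 from center) (area = (12/2)·3.995²·sin(360°/12) = 47.88 mm²); Merging all regions: the 2 present regions are separate (no shared area or edge), so areas and boundary lengths simply add and each stays a separate island — area = 158.76 mm²; the cube at (8, 2.5) is not intersected at this z (z outside [15.5, 31.5]); After the difference (first − rest): none of the subtracted shapes is present at this height, so the result so far is unchanged — area = 158.76 mm². So its area = 158.76 mm². Layer 55 is larger (158.76 vs 60.78 mm²).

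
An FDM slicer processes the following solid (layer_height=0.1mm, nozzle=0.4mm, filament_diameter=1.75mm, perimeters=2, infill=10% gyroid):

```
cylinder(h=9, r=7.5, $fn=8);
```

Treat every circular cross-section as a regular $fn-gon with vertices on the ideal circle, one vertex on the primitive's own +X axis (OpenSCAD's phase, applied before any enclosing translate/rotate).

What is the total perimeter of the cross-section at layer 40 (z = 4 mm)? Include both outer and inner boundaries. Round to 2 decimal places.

At z = 4 mm: the r=7.5 cylinder gives a regular 8-gon of circumradius 7.5 (constant along its height) (perimeter = 2·8·7.500·sin(180°/8) = 45.92 mm). Overall, the cross-section is a single solid region. Total boundary length (outer) = 45.92 mm.

45.92 mm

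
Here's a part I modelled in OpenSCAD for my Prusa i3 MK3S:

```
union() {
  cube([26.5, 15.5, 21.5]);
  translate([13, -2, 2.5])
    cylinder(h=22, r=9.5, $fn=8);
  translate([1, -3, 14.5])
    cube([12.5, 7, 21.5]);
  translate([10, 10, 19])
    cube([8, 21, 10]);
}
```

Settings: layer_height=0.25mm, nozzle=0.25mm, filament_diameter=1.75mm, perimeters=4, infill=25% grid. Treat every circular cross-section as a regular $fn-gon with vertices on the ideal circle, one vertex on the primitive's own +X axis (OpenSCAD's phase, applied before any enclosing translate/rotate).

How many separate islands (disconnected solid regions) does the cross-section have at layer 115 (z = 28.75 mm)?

At z = 28.75 mm: the cube is absent (z outside [0, 21.5]); the cylinder at (13, -2) is absent (z outside [2.5, 24.5]); the cube at (1, -3) is present — its section is the full 12.5×7 rectangle; the cube at (10, 10) is present — its section is the full 8×21 rectangle; Merging all regions: the 2 present regions are separate (no shared area or edge), so areas and boundary lengths simply add and each stays a separate island — 2 connected regions. Overall, the cross-section has 2 separate islands. Island count = 2.

2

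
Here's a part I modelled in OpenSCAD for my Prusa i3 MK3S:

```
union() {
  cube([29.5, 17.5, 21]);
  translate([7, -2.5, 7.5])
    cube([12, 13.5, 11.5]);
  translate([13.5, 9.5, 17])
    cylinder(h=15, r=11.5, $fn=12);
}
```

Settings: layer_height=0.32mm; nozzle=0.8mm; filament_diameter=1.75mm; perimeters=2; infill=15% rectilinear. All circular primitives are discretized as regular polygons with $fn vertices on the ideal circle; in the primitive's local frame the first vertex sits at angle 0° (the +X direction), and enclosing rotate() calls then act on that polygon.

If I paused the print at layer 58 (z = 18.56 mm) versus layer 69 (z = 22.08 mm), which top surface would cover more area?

Layer 58 (z = 18.56): the cube (footprint 29.5×17.5) is included at this height (area 516.25 mm²); the cube at (7, -2.5) (footprint 12×13.5) is included at this height (area 162.00 mm²); the r=11.5 cylinder at (13.5, 9.5) gives a regular 12-gon of circumradius 11.5 (constant along its height) (area = (12/2)·11.500²·sin(360°/12) = 396.75 mm²); Taking the union: the regions partially overlap — summed areas 1075.00 mm² minus the doubly-counted overlap 493.29 mm² gives 581.71 mm² — area = 581.71 mm². So its area = 581.71 mm². Layer 69 (z = 22.08): the cube is not intersected at this z (z outside [0, 21]); the cube at (7, -2.5) does not reach this height (z outside [7.5, 19]); the cylinder at (13.5, 9.5): section is a regular 12-gon, circumradius r=11.5 (area = (12/2)·11.500²·sin(360°/12) = 396.75 mm²); Combining (union): only the r=11.5 cylinder at (13.5, 9.5) is present, so the union is just that shape — area = 396.75 mm². So its area = 396.75 mm². Layer 58 is larger (581.71 vs 396.75 mm²).

layer 58 (z = 18.56 mm)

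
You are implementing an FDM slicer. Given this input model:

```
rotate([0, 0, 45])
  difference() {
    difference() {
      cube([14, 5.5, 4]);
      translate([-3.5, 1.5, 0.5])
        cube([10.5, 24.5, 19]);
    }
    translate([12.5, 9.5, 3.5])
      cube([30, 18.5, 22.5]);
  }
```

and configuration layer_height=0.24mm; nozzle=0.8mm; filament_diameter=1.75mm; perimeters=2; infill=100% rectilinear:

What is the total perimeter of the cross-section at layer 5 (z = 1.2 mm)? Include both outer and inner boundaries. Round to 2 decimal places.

39.00 mm

At z = 1.2 mm: the cube is present — its section is the full 14×5.5 rectangle (perimeter 39.00 mm); the 10.5×24.5 cube at (-3.5, 1.5) contributes its full rectangle (perimeter 70.00 mm); After the difference (first − rest): starting from the 14×5.5 cube, the 10.5×24.5 cube at (-3.5, 1.5) partially overlaps it — only the 28.00 mm² overlap (of its 257.25 mm²) is removed, clipping the outline — boundary = 39.00 mm; the cube at (12.5, 9.5) is not intersected at this z (z outside [3.5, 26]); After the difference (first − rest): none of the subtracted shapes is present at this height, so the result so far is unchanged — boundary = 39.00 mm; (whole slice rotated 45° about Z — lengths, areas and connectivity unchanged). Overall, the cross-section is a single solid region. Total boundary length (outer) = 39.00 mm.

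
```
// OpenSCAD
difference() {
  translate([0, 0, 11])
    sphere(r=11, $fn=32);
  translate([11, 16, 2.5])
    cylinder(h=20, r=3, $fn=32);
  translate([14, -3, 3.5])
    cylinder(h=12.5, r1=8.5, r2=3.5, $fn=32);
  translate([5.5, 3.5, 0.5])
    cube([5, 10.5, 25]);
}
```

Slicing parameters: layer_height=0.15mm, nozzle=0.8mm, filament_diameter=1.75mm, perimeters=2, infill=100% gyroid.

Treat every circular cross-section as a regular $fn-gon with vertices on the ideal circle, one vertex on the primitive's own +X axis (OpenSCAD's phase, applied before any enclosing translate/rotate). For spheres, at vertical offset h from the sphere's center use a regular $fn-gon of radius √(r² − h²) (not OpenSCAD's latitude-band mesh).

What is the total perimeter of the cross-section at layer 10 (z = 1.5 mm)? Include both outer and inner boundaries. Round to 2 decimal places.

34.79 mm

At z = 1.5 mm: the sphere: section is a regular 32-gon, circumradius = √(r²−h²) = √(11²−9.5²) = 5.545 (perimeter = 2·32·5.545·sin(180°/32) = 34.79 mm); the cylinder at (11, 16) does not reach this height (z outside [2.5, 22.5]); the cone at (14, -3) is not intersected at this z (z outside [3.5, 16]); the cube at (5.5, 3.5) is present — its section is the full 5×10.5 rectangle (perimeter 31.00 mm); Taking the first minus the rest: starting from the r=11 sphere, the 5×10.5 cube at (5.5, 3.5) misses the remaining region (no effect) — boundary = 34.79 mm. Overall, the cross-section is a single solid region. Total boundary length (outer) = 34.79 mm.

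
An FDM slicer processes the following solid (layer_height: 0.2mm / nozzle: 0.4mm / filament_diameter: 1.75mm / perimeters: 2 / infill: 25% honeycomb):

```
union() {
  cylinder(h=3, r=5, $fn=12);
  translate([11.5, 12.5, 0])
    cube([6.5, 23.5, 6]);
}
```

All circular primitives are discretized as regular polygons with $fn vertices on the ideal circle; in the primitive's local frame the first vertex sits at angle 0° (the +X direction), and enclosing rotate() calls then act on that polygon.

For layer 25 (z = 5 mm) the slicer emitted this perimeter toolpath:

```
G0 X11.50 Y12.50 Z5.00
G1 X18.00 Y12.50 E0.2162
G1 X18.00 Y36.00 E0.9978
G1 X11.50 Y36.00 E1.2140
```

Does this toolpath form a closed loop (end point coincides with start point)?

Start point (G0): (11.50, 12.50). End point (last G1): the path does not return to the start — open.

no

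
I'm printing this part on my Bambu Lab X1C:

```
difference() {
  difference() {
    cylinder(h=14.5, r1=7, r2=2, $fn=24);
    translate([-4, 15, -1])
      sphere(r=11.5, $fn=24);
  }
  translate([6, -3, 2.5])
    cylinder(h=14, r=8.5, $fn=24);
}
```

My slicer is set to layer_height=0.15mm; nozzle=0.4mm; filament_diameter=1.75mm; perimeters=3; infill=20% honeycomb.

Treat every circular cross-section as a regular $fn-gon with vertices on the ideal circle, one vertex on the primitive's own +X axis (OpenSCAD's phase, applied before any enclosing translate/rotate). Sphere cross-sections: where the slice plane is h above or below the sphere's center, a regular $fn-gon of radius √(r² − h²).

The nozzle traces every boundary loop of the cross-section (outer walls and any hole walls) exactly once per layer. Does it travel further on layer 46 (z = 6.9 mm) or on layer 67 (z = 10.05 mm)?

Layer 46 (z = 6.9): the cone contributes a regular 24-gon of circumradius 4.621 (interpolated between r1=7 and r2=2 at t=0.476) (perimeter = 2·24·4.621·sin(180°/24) = 28.95 mm); the r=11.5 sphere at (-4, 15) contributes a regular 24-gon of circumradius √(11.5²−7.9²) = 8.357 (perimeter = 2·24·8.357·sin(180°/24) = 52.36 mm); After the difference (first − rest): starting from the cone, the r=11.5 sphere at (-4, 15) misses the remaining region (no effect) — boundary = 28.95 mm; the r=8.5 cylinder at (6, -3) contributes a regular 24-gon of circumradius 8.5 (perimeter = 2·24·8.500·sin(180°/24) = 53.25 mm); After the difference (first − rest): starting from that combined region, the r=8.5 cylinder at (6, -3) partially overlaps it — only the 45.15 mm² overlap (of its 224.40 mm²) is removed, clipping the outline — boundary = 23.37 mm. So its perimeter = 23.37 mm. Layer 67 (z = 10.05): the cone: at t=0.693 of its height the radius interpolates to r₁+(r₂−r₁)t = 3.534, giving a regular 24-gon of that circumradius (perimeter = 2·24·3.534·sin(180°/24) = 22.14 mm); the r=11.5 sphere at (-4, 15) contributes a regular 24-gon of circumradius √(11.5²−11.05²) = 3.186 (perimeter = 2·24·3.186·sin(180°/24) = 19.96 mm); Taking the first minus the rest: starting from the cone, the r=11.5 sphere at (-4, 15) misses the remaining region (no effect) — boundary = 22.14 mm; the r=8.5 cylinder at (6, -3) contributes a regular 24-gon of circumradius 8.5 (perimeter = 2·24·8.500·sin(180°/24) = 53.25 mm); After the difference (first − rest): starting from the result so far, the r=8.5 cylinder at (6, -3) partially overlaps it — only the 29.79 mm² overlap (of its 224.40 mm²) is removed, clipping the outline — boundary = 15.89 mm. So its perimeter = 15.89 mm. Layer 46 is larger (23.37 vs 15.89 mm).

layer 46 (z = 6.9 mm)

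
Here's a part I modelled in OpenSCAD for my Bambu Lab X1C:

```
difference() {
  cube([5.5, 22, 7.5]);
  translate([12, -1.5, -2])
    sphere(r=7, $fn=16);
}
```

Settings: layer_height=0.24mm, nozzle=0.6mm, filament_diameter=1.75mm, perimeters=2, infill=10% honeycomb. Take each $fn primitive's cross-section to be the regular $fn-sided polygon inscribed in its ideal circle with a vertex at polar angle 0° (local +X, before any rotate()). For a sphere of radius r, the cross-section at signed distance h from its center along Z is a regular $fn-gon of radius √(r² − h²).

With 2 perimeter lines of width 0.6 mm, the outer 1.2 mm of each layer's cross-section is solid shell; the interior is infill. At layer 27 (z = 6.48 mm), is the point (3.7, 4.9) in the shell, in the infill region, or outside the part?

infill

At z = 6.48 mm: the cube (footprint 5.5×22) is included at this height; the sphere at (12, -1.5) is not intersected at this z (|z−center|=8.480 > r=7); Subtracting the remaining from the first: none of the subtracted shapes is present at this height, so the 5.5×22 cube is unchanged — 1 connected region. Overall, the cross-section is a single solid region. The nearest boundary edge runs (5.50, 0.00)→(5.50, 22.00); distance from the point to it = 1.80 mm. The point is inside the cross-section and 1.80 mm from the nearest boundary — more than the 1.2 mm shell width (2 × 0.6), so it's in the infill interior.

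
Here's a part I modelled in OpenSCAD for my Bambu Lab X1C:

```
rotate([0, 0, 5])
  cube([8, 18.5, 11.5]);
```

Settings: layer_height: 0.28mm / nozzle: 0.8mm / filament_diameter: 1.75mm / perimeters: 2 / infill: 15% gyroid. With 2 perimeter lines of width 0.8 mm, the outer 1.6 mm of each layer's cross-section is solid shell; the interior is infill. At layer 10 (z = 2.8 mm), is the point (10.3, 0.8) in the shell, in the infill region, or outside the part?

At z = 2.8 mm: the cube is present — its section is the full 8×18.5 rectangle; (whole slice rotated 5° about Z — lengths, areas and connectivity unchanged). Overall, the cross-section is a single solid region. Undo the 5° rotation: the query point maps to (10.331, -0.101) in the un-rotated model frame. The nearest boundary edge runs (0.00, 0.00)→(8.00, 0.00); distance from the point to it = 2.33 mm. The point is not inside any of the regions above, so it lies outside the cross-section (2.33 mm from the nearest boundary).

outside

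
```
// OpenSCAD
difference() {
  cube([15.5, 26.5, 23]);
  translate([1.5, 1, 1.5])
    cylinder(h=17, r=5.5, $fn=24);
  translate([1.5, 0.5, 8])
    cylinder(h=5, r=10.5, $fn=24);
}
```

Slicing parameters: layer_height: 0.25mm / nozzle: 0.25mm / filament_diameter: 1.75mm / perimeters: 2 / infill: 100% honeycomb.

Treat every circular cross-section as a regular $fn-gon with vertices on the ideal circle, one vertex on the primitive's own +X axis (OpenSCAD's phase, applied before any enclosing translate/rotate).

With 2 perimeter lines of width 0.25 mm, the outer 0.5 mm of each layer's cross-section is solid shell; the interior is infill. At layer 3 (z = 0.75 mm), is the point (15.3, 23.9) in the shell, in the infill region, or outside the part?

shell

At z = 0.75 mm: the cube (footprint 15.5×26.5) is included at this height; the cylinder at (1.5, 1) does not reach this height (z outside [1.5, 18.5]); the cylinder at (1.5, 0.5) is not intersected at this z (z outside [8, 13]); After the difference (first − rest): none of the subtracted shapes is present at this height, so the 15.5×26.5 cube is unchanged — 1 connected region. Overall, the cross-section is a single solid region. The nearest boundary edge runs (15.50, 0.00)→(15.50, 26.50); distance from the point to it = 0.20 mm. The point is inside the cross-section, 0.20 mm from the nearest boundary — within the 0.5 mm shell band (2 × 0.25).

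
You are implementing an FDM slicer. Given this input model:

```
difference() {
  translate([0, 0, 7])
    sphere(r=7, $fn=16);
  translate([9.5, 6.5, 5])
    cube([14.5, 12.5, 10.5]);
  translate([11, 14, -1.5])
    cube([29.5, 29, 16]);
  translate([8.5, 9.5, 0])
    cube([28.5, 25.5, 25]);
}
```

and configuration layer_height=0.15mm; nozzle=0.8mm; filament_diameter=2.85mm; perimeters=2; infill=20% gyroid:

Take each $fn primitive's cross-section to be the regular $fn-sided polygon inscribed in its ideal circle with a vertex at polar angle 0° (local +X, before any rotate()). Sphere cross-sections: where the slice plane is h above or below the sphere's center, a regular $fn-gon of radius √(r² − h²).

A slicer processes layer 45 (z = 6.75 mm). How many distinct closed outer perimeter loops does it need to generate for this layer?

At z = 6.75 mm: the sphere: section is a regular 16-gon, circumradius = √(r²−h²) = √(7²−0.25²) = 6.996; the cube at (9.5, 6.5) (footprint 14.5×12.5) is included at this height; the 29.5×29 cube at (11, 14) contributes its full rectangle; the cube at (8.5, 9.5) (footprint 28.5×25.5) is included at this height; Subtracting the remaining from the first: starting from the r=7 sphere, the 14.5×12.5 cube at (9.5, 6.5) misses the remaining region (no effect); the 29.5×29 cube at (11, 14) misses the remaining region (no effect); the 28.5×25.5 cube at (8.5, 9.5) misses the remaining region (no effect) — 1 connected region. The result has 1 disconnected region.

1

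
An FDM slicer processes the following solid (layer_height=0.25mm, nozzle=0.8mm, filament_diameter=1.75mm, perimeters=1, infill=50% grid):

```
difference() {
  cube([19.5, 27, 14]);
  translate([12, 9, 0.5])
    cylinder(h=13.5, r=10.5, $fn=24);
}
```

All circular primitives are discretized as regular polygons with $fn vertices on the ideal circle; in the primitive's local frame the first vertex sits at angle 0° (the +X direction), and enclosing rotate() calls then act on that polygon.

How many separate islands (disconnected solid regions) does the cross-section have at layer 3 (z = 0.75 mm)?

2

At z = 0.75 mm: the cube is present — its section is the full 19.5×27 rectangle; the r=10.5 cylinder at (12, 9) contributes a regular 24-gon of circumradius 10.5; After the difference (first − rest): starting from the 19.5×27 cube, the r=10.5 cylinder at (12, 9) partially overlaps it — only the 302.73 mm² overlap (of its 342.42 mm²) is removed, clipping the outline — 2 connected regions. Overall, the cross-section has 2 separate islands. Island count = 2.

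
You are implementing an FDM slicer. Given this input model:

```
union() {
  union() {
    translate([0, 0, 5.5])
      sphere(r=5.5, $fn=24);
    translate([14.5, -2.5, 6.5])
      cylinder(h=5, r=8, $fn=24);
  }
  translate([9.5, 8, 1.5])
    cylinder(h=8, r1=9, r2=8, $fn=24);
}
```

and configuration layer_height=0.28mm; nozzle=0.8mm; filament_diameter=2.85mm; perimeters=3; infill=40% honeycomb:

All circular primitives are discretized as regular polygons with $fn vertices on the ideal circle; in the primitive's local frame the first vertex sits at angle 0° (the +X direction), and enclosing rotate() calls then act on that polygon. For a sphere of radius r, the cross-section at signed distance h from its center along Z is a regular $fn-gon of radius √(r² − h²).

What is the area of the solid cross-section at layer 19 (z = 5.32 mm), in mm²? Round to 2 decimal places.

At z = 5.32 mm: the r=5.5 sphere contributes a regular 24-gon of circumradius √(5.5²−0.18²) = 5.497 (area = (24/2)·5.497²·sin(360°/24) = 93.85 mm²); the cylinder at (14.5, -2.5) is not intersected at this z (z outside [6.5, 11.5]); Merging all regions: only the r=5.5 sphere is present, so the union is just that shape — area = 93.85 mm²; the cone at (9.5, 8) contributes a regular 24-gon of circumradius 8.523 (interpolated between r1=9 and r2=8 at t=0.478) (area = (24/2)·8.523²·sin(360°/24) = 225.59 mm²); Combining (union): the regions partially overlap — summed areas 319.44 mm² minus the doubly-counted overlap 6.30 mm² gives 313.13 mm² — area = 313.13 mm². Overall, the cross-section is a single solid region. Net area = 313.13 mm².

313.13 mm²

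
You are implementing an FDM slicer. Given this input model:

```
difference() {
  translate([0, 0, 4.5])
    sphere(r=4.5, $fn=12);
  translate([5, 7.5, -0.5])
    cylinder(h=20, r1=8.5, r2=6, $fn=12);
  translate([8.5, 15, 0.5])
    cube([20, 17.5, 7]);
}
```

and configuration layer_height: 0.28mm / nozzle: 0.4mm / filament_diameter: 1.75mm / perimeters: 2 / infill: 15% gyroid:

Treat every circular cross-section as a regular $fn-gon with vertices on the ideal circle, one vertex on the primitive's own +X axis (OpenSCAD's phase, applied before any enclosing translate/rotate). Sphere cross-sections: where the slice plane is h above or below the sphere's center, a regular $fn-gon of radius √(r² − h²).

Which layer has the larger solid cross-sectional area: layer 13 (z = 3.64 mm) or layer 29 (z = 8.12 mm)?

layer 13 (z = 3.64 mm)

Layer 13 (z = 3.64): the sphere: section is a regular 12-gon, circumradius = √(r²−h²) = √(4.5²−0.86²) = 4.417 (area = (12/2)·4.417²·sin(360°/12) = 58.53 mm²); the cone at (5, 7.5) (r1=8.5→r2=6) has section circumradius 7.982 here — a regular 12-gon (area = (12/2)·7.982²·sin(360°/12) = 191.16 mm²); the 20×17.5 cube at (8.5, 15) contributes its full rectangle (area 350.00 mm²); Subtracting the remaining from the first: starting from the r=4.5 sphere (58.53 mm²), the cone at (5, 7.5) partially overlaps it — only the 16.17 mm² overlap (of its 191.16 mm²) is removed, clipping the outline; the 20×17.5 cube at (8.5, 15) misses the remaining region (no effect) — area = 42.36 mm². So its area = 42.36 mm². Layer 29 (z = 8.12): the r=4.5 sphere contributes a regular 12-gon of circumradius √(4.5²−3.62²) = 2.673 (area = (12/2)·2.673²·sin(360°/12) = 21.44 mm²); the cone at (5, 7.5) contributes a regular 12-gon of circumradius 7.423 (interpolated between r1=8.5 and r2=6 at t=0.431) (area = (12/2)·7.423²·sin(360°/12) = 165.28 mm²); the cube at (8.5, 15) does not reach this height (z outside [0.5, 7.5]); After the difference (first − rest): starting from the r=4.5 sphere (21.44 mm²), the cone at (5, 7.5) partially overlaps it — only the 2.03 mm² overlap (of its 165.28 mm²) is removed, clipping the outline — area = 19.41 mm². So its area = 19.41 mm². Layer 13 is larger (42.36 vs 19.41 mm²).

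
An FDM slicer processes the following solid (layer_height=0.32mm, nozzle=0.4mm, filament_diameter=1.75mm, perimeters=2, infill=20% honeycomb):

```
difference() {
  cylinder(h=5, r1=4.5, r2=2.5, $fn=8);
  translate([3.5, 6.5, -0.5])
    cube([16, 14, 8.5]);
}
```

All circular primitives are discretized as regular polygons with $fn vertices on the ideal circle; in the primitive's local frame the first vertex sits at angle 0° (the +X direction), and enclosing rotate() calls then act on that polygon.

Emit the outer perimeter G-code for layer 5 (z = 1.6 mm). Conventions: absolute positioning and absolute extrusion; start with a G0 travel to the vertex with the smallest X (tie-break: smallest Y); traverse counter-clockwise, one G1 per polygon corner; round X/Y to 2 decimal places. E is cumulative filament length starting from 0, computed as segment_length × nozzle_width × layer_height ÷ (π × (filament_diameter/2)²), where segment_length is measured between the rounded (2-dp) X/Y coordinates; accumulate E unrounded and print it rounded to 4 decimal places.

At z = 1.6 mm: the cone contributes a regular 8-gon of circumradius 3.860 (interpolated between r1=4.5 and r2=2.5 at t=0.320); the cube at (3.5, 6.5) (footprint 16×14) is included at this height; Taking the first minus the rest: starting from the cone, the 16×14 cube at (3.5, 6.5) misses the remaining region (no effect) — 1 connected region. The outline is a single polygon with 8 vertices. Extrusion per mm of travel: 0.4 × 0.32 / (π × 0.875²) = 0.053216. Accumulating E over each segment gives final E = 1.2579.

G0 X-3.86 Y0.00 Z1.60
G1 X-2.73 Y-2.73 E0.1572
G1 X0.00 Y-3.86 E0.3145
G1 X2.73 Y-2.73 E0.4717
G1 X3.86 Y0.00 E0.6289
G1 X2.73 Y2.73 E0.7862
G1 X0.00 Y3.86 E0.9434
G1 X-2.73 Y2.73 E1.1006
G1 X-3.86 Y0.00 E1.2579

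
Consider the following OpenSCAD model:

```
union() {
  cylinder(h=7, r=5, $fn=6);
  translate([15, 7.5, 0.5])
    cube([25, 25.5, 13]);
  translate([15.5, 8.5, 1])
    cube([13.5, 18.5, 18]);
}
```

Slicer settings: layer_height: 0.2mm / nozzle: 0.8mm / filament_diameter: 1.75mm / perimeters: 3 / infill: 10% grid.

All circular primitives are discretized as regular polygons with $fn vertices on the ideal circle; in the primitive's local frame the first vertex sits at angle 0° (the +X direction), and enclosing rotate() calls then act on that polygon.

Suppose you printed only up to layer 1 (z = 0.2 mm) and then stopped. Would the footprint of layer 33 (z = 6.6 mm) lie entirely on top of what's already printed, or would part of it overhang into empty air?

part overhangs

Compare the two slices. At z = 0.2: the r=5 cylinder gives a regular 6-gon of circumradius 5 (constant along its height) (area = (6/2)·5.000²·sin(360°/6) = 64.95 mm²); the cube at (15, 7.5) does not reach this height (z outside [0.5, 13.5]); the cube at (15.5, 8.5) does not reach this height (z outside [1, 19]); Combining (union): only the r=5 cylinder is present, so the union is just that shape — area = 64.95 mm². At z = 6.6: the cylinder: section is a regular 6-gon, circumradius r=5 (area = (6/2)·5.000²·sin(360°/6) = 64.95 mm²); the cube at (15, 7.5) is present — its section is the full 25×25.5 rectangle (area 637.50 mm²); the cube at (15.5, 8.5) is present — its section is the full 13.5×18.5 rectangle (area 249.75 mm²); Merging all regions: the regions partially overlap — summed areas 952.20 mm² minus the doubly-counted overlap 249.75 mm² gives 702.45 mm² — area = 702.45 mm². Checking containment: at z = 6.6 the cross-section extends beyond the z = 0.2 cross-section by about 637.50 mm².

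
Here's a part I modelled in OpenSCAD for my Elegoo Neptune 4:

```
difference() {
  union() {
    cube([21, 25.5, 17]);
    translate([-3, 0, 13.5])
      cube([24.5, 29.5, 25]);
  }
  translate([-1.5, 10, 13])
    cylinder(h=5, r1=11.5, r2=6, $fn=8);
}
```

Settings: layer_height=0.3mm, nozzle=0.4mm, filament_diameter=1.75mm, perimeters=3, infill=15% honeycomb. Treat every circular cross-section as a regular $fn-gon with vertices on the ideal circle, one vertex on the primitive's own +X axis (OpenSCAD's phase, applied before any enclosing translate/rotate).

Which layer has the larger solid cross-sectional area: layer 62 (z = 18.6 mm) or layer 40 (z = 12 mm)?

layer 62 (z = 18.6 mm)

Layer 62 (z = 18.6): the cube is absent (z outside [0, 17]); the 24.5×29.5 cube at (-3, 0) contributes its full rectangle (area 722.75 mm²); Combining (union): only the 24.5×29.5 cube at (-3, 0) is present, so the union is just that shape — area = 722.75 mm²; the cone at (-1.5, 10) is not intersected at this z (z outside [13, 18]); Taking the first minus the rest: none of the subtracted shapes is present at this height, so the result so far is unchanged — area = 722.75 mm². So its area = 722.75 mm². Layer 40 (z = 12): the cube is present — its section is the full 21×25.5 rectangle (area 535.50 mm²); the cube at (-3, 0) does not reach this height (z outside [13.5, 38.5]); Taking the union: only the 21×25.5 cube is present, so the union is just that shape — area = 535.50 mm²; the cone at (-1.5, 10) is not intersected at this z (z outside [13, 18]); Taking the first minus the rest: none of the subtracted shapes is present at this height, so the result so far is unchanged — area = 535.50 mm². So its area = 535.50 mm². Layer 62 is larger (722.75 vs 535.50 mm²).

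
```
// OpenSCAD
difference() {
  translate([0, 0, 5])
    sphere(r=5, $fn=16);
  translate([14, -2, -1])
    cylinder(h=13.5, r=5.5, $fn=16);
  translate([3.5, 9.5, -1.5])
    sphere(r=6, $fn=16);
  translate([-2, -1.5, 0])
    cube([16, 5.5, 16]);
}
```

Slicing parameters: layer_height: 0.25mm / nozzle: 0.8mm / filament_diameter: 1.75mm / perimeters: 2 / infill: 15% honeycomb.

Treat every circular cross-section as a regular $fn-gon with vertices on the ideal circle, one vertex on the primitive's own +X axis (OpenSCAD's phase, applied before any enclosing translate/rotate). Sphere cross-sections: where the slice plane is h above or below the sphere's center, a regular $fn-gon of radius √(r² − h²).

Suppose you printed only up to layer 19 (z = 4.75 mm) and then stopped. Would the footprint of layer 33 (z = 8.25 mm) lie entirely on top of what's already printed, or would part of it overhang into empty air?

Compare the two slices. At z = 4.75: the r=5 sphere slices to a regular 16-gon of circumradius 4.994 (√(r²−h²) with h=0.25 from center) (area = (16/2)·4.994²·sin(360°/16) = 76.35 mm²); the r=5.5 cylinder at (14, -2) gives a regular 16-gon of circumradius 5.5 (constant along its height) (area = (16/2)·5.500²·sin(360°/16) = 92.61 mm²); the sphere at (3.5, 9.5) does not reach this height (|z−center|=6.250 > r=6); the 16×5.5 cube at (-2, -1.5) contributes its full rectangle (area 88.00 mm²); Taking the first minus the rest: starting from the r=5 sphere (76.35 mm²), the r=5.5 cylinder at (14, -2) misses the remaining region (no effect); the 16×5.5 cube at (-2, -1.5) partially overlaps it — only the 35.54 mm² overlap (of its 88.00 mm²) is removed, clipping the outline — area = 40.81 mm². At z = 8.25: the r=5 sphere slices to a regular 16-gon of circumradius 3.800 (√(r²−h²) with h=3.25 from center) (area = (16/2)·3.800²·sin(360°/16) = 44.20 mm²); the r=5.5 cylinder at (14, -2) gives a regular 16-gon of circumradius 5.5 (constant along its height) (area = (16/2)·5.500²·sin(360°/16) = 92.61 mm²); the sphere at (3.5, 9.5) is not intersected at this z (|z−center|=9.750 > r=6); the cube at (-2, -1.5) (footprint 16×5.5) is included at this height (area 88.00 mm²); After the difference (first − rest): starting from the r=5 sphere (44.20 mm²), the r=5.5 cylinder at (14, -2) misses the remaining region (no effect); the 16×5.5 cube at (-2, -1.5) partially overlaps it — only the 26.66 mm² overlap (of its 88.00 mm²) is removed, clipping the outline — area = 17.54 mm². Checking containment: the cross-section at z = 8.25 is a subset of the cross-section at z = 4.75.

entirely on top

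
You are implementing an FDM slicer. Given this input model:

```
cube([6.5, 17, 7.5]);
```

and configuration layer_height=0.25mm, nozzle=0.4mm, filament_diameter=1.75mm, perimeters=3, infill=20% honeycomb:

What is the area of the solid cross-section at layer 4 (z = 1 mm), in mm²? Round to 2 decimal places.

110.50 mm²

At z = 1 mm: the 6.5×17 cube contributes its full rectangle (area 110.50 mm²). Overall, the cross-section is a single solid region. Net area = 110.50 mm².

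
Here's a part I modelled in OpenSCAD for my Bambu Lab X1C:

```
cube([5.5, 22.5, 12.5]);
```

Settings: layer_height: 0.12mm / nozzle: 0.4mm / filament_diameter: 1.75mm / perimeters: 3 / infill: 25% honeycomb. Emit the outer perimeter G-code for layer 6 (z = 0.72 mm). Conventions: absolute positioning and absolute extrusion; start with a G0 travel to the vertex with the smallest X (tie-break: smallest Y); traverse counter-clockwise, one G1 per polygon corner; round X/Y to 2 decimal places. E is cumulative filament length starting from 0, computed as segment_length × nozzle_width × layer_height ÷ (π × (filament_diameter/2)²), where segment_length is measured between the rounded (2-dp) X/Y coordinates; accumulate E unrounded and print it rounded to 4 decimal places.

G0 X0.00 Y0.00 Z0.72
G1 X5.50 Y0.00 E0.1098
G1 X5.50 Y22.50 E0.5588
G1 X0.00 Y22.50 E0.6685
G1 X0.00 Y0.00 E1.1175

At z = 0.72 mm: the 5.5×22.5 cube contributes its full rectangle. The outline is a single polygon with 4 vertices. Extrusion per mm of travel: 0.4 × 0.12 / (π × 0.875²) = 0.019956. Accumulating E over each segment gives final E = 1.1175.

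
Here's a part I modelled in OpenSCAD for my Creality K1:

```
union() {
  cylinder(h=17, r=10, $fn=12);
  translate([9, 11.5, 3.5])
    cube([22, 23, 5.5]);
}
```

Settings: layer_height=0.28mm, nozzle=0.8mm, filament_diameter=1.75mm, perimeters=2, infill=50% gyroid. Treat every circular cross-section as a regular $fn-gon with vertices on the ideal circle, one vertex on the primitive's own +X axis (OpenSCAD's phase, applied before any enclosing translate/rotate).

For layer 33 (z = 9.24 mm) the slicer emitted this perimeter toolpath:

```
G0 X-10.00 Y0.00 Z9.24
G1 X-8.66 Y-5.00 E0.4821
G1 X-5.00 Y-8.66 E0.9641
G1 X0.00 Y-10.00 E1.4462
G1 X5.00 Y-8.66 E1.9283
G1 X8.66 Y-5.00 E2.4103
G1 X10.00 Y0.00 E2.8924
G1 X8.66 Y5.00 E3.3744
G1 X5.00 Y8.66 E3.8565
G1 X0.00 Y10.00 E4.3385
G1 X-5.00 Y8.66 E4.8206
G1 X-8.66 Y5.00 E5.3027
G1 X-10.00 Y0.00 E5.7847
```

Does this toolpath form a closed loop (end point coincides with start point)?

yes

Start point (G0): (-10.00, 0.00). End point (last G1): the path returns to the start — closed.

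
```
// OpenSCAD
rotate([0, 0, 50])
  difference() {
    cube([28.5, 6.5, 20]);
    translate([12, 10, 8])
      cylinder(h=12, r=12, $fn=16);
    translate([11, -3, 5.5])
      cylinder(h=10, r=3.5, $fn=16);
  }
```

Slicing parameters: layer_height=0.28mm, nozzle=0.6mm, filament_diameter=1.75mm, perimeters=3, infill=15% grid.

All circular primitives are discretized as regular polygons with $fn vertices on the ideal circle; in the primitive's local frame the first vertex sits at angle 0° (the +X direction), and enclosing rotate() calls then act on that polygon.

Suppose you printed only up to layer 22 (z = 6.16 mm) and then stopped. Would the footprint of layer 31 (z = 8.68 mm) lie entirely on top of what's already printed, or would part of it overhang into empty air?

Compare the two slices. At z = 6.16: the 28.5×6.5 cube contributes its full rectangle (area 185.25 mm²); the cylinder at (12, 10) does not reach this height (z outside [8, 20]); the r=3.5 cylinder at (11, -3) contributes a regular 16-gon of circumradius 3.5 (area = (16/2)·3.500²·sin(360°/16) = 37.50 mm²); Taking the first minus the rest: starting from the 28.5×6.5 cube (185.25 mm²), the r=3.5 cylinder at (11, -3) partially overlaps it — only the 1.06 mm² overlap (of its 37.50 mm²) is removed, clipping the outline — area = 184.19 mm²; (rotated 50° about Z; rotation is an isometry so areas/perimeters/island counts are preserved). At z = 8.68: the cube is present — its section is the full 28.5×6.5 rectangle (area 185.25 mm²); the cylinder at (12, 10): section is a regular 16-gon, circumradius r=12 (area = (16/2)·12.000²·sin(360°/16) = 440.85 mm²); the cylinder at (11, -3): section is a regular 16-gon, circumradius r=3.5 (area = (16/2)·3.500²·sin(360°/16) = 37.50 mm²); After the difference (first − rest): starting from the 28.5×6.5 cube (185.25 mm²), the r=12 cylinder at (12, 10) partially overlaps it — only the 122.92 mm² overlap (of its 440.85 mm²) is removed, clipping the outline; the r=3.5 cylinder at (11, -3) misses the remaining region (no effect) — area = 62.33 mm²; (whole slice rotated 50° about Z — lengths, areas and connectivity unchanged). Checking containment: the cross-section at z = 8.68 is a subset of the cross-section at z = 6.16.

entirely on top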